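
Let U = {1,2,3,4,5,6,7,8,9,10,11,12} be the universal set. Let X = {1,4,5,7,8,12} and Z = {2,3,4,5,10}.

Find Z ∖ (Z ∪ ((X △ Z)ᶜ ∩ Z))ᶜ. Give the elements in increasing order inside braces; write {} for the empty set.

X △ Z = {1,2,3,7,8,10,12}
(X △ Z)ᶜ = {4,5,6,9,11}
(X △ Z)ᶜ ∩ Z = {4,5}
Z ∪ ((X △ Z)ᶜ ∩ Z) = {2,3,4,5,10}
(Z ∪ ((X △ Z)ᶜ ∩ Z))ᶜ = {1,6,7,8,9,11,12}
Z ∖ (Z ∪ ((X △ Z)ᶜ ∩ Z))ᶜ = {2,3,4,5,10}

{2,3,4,5,10}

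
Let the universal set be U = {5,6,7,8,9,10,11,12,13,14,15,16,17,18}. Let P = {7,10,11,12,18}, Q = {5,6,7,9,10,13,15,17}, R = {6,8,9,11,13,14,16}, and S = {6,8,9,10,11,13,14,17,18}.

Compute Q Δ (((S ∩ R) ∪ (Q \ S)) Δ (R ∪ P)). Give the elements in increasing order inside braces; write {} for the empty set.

{6,7,9,12,13,16,17,18}

S ∩ R = {6,8,9,11,13,14}
Q \ S = {5,7,15}
(S ∩ R) ∪ (Q \ S) = {5,6,7,8,9,11,13,14,15}
R ∪ P = {6,7,8,9,10,11,12,13,14,16,18}
((S ∩ R) ∪ (Q \ S)) Δ (R ∪ P) = {5,10,12,15,16,18}
Q Δ (((S ∩ R) ∪ (Q \ S)) Δ (R ∪ P)) = {6,7,9,12,13,16,17,18}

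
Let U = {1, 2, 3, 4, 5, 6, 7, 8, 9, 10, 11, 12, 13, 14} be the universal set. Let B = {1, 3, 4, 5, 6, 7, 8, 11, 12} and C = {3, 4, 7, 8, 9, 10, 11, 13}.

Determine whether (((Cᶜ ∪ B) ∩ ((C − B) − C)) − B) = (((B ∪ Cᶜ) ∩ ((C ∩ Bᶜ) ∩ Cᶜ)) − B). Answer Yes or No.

Yes

Cᶜ = {1, 2, 5, 6, 12, 14}
Cᶜ ∪ B = {1, 2, 3, 4, 5, 6, 7, 8, 11, 12, 14}
C − B = {9, 10, 13}
(C − B) − C = {}
(Cᶜ ∪ B) ∩ ((C − B) − C) = {}
((Cᶜ ∪ B) ∩ ((C − B) − C)) − B = {}
B ∪ Cᶜ = {1, 2, 3, 4, 5, 6, 7, 8, 11, 12, 14}
Bᶜ = {2, 9, 10, 13, 14}
C ∩ Bᶜ = {9, 10, 13}
(C ∩ Bᶜ) ∩ Cᶜ = {}
(B ∪ Cᶜ) ∩ ((C ∩ Bᶜ) ∩ Cᶜ) = {}
((B ∪ Cᶜ) ∩ ((C ∩ Bᶜ) ∩ Cᶜ)) − B = {}
Both equal {}, so ((Cᶜ ∪ B) ∩ ((C − B) − C)) − B = ((B ∪ Cᶜ) ∩ ((C ∩ Bᶜ) ∩ Cᶜ)) − B.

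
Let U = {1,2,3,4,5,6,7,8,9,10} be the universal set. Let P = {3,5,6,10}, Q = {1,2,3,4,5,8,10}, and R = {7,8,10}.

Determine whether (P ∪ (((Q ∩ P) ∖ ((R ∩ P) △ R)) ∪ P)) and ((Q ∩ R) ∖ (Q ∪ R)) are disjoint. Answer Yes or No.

Yes

Q ∩ P = {3,5,10}
R ∩ P = {10}
(R ∩ P) △ R = {7,8}
(Q ∩ P) ∖ ((R ∩ P) △ R) = {3,5,10}
((Q ∩ P) ∖ ((R ∩ P) △ R)) ∪ P = {3,5,6,10}
P ∪ (((Q ∩ P) ∖ ((R ∩ P) △ R)) ∪ P) = {3,5,6,10}
Q ∩ R = {8,10}
Q ∪ R = {1,2,3,4,5,7,8,10}
(Q ∩ R) ∖ (Q ∪ R) = {}
{3,5,6,10} and {} share no elements.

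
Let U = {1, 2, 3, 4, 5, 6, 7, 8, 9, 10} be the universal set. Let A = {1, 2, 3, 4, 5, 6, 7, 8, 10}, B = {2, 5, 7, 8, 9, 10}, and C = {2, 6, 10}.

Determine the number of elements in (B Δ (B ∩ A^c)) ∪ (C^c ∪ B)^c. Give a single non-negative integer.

A^c = {9}
B ∩ A^c = {9}
B Δ (B ∩ A^c) = {2, 5, 7, 8, 10}
C^c = {1, 3, 4, 5, 7, 8, 9}
C^c ∪ B = {1, 2, 3, 4, 5, 7, 8, 9, 10}
(C^c ∪ B)^c = {6}
(B Δ (B ∩ A^c)) ∪ (C^c ∪ B)^c = {2, 5, 6, 7, 8, 10}
|(B Δ (B ∩ A^c)) ∪ (C^c ∪ B)^c| = 6

6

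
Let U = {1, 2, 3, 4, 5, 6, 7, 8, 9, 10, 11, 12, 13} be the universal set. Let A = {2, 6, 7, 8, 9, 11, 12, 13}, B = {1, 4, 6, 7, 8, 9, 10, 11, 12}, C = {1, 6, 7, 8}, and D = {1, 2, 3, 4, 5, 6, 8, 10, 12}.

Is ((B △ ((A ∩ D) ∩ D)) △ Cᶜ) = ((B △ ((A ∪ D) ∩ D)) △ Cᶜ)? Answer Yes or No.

A ∩ D = {2, 6, 8, 12}
(A ∩ D) ∩ D = {2, 6, 8, 12}
B △ ((A ∩ D) ∩ D) = {1, 2, 4, 7, 9, 10, 11}
Cᶜ = {2, 3, 4, 5, 9, 10, 11, 12, 13}
(B △ ((A ∩ D) ∩ D)) △ Cᶜ = {1, 3, 5, 7, 12, 13}
A ∪ D = {1, 2, 3, 4, 5, 6, 7, 8, 9, 10, 11, 12, 13}
(A ∪ D) ∩ D = {1, 2, 3, 4, 5, 6, 8, 10, 12}
B △ ((A ∪ D) ∩ D) = {2, 3, 5, 7, 9, 11}
(B △ ((A ∪ D) ∩ D)) △ Cᶜ = {4, 7, 10, 12, 13}
1 ∈ (B △ ((A ∩ D) ∩ D)) △ Cᶜ but 1 ∉ (B △ ((A ∪ D) ∩ D)) △ Cᶜ, so they differ.

No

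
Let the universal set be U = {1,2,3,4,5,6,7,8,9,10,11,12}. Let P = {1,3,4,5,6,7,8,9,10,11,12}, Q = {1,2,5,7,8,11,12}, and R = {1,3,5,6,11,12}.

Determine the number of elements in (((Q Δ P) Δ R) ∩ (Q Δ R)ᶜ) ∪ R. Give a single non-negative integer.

Q Δ P = {2,3,4,6,9,10}
(Q Δ P) Δ R = {1,2,4,5,9,10,11,12}
Q Δ R = {2,3,6,7,8}
(Q Δ R)ᶜ = {1,4,5,9,10,11,12}
((Q Δ P) Δ R) ∩ (Q Δ R)ᶜ = {1,4,5,9,10,11,12}
(((Q Δ P) Δ R) ∩ (Q Δ R)ᶜ) ∪ R = {1,3,4,5,6,9,10,11,12}
|(((Q Δ P) Δ R) ∩ (Q Δ R)ᶜ) ∪ R| = 9

9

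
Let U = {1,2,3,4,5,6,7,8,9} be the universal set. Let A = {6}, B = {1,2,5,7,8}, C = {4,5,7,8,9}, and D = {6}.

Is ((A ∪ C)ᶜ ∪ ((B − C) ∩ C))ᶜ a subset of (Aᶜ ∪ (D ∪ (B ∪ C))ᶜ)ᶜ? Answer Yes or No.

No

A ∪ C = {4,5,6,7,8,9}
(A ∪ C)ᶜ = {1,2,3}
B − C = {1,2}
(B − C) ∩ C = {}
(A ∪ C)ᶜ ∪ ((B − C) ∩ C) = {1,2,3}
((A ∪ C)ᶜ ∪ ((B − C) ∩ C))ᶜ = {4,5,6,7,8,9}
Aᶜ = {1,2,3,4,5,7,8,9}
B ∪ C = {1,2,4,5,7,8,9}
D ∪ (B ∪ C) = {1,2,4,5,6,7,8,9}
(D ∪ (B ∪ C))ᶜ = {3}
Aᶜ ∪ (D ∪ (B ∪ C))ᶜ = {1,2,3,4,5,7,8,9}
(Aᶜ ∪ (D ∪ (B ∪ C))ᶜ)ᶜ = {6}
4 ∈ ((A ∪ C)ᶜ ∪ ((B − C) ∩ C))ᶜ but 4 ∉ (Aᶜ ∪ (D ∪ (B ∪ C))ᶜ)ᶜ, so the inclusion fails.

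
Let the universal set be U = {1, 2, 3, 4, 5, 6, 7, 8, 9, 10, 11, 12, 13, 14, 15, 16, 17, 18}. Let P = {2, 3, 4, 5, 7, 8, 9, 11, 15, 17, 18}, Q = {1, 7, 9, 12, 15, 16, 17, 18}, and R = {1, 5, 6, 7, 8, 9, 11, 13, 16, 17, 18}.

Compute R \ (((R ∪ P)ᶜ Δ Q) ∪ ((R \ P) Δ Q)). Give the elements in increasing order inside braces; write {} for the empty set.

R ∪ P = {1, 2, 3, 4, 5, 6, 7, 8, 9, 11, 13, 15, 16, 17, 18}
(R ∪ P)ᶜ = {10, 12, 14}
(R ∪ P)ᶜ Δ Q = {1, 7, 9, 10, 14, 15, 16, 17, 18}
R \ P = {1, 6, 13, 16}
(R \ P) Δ Q = {6, 7, 9, 12, 13, 15, 17, 18}
((R ∪ P)ᶜ Δ Q) ∪ ((R \ P) Δ Q) = {1, 6, 7, 9, 10, 12, 13, 14, 15, 16, 17, 18}
R \ (((R ∪ P)ᶜ Δ Q) ∪ ((R \ P) Δ Q)) = {5, 8, 11}

{5, 8, 11}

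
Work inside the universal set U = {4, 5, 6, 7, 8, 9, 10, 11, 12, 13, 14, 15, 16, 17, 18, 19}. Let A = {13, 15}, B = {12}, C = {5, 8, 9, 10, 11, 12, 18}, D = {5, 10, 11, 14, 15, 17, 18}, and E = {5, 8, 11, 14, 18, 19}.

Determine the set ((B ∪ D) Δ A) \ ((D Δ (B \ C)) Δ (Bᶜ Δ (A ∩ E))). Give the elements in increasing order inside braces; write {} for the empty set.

B ∪ D = {5, 10, 11, 12, 14, 15, 17, 18}
(B ∪ D) Δ A = {5, 10, 11, 12, 13, 14, 17, 18}
B \ C = {}
D Δ (B \ C) = {5, 10, 11, 14, 15, 17, 18}
Bᶜ = {4, 5, 6, 7, 8, 9, 10, 11, 13, 14, 15, 16, 17, 18, 19}
A ∩ E = {}
Bᶜ Δ (A ∩ E) = {4, 5, 6, 7, 8, 9, 10, 11, 13, 14, 15, 16, 17, 18, 19}
(D Δ (B \ C)) Δ (Bᶜ Δ (A ∩ E)) = {4, 6, 7, 8, 9, 13, 16, 19}
((B ∪ D) Δ A) \ ((D Δ (B \ C)) Δ (Bᶜ Δ (A ∩ E))) = {5, 10, 11, 12, 14, 17, 18}

{5, 10, 11, 12, 14, 17, 18}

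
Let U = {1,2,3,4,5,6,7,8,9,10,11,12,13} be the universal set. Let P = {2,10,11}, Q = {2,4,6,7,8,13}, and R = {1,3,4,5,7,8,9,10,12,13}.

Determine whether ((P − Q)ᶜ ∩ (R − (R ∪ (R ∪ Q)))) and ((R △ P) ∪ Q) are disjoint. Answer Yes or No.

P − Q = {10,11}
(P − Q)ᶜ = {1,2,3,4,5,6,7,8,9,12,13}
R ∪ Q = {1,2,3,4,5,6,7,8,9,10,12,13}
R ∪ (R ∪ Q) = {1,2,3,4,5,6,7,8,9,10,12,13}
R − (R ∪ (R ∪ Q)) = {}
(P − Q)ᶜ ∩ (R − (R ∪ (R ∪ Q))) = {}
R △ P = {1,2,3,4,5,7,8,9,11,12,13}
(R △ P) ∪ Q = {1,2,3,4,5,6,7,8,9,11,12,13}
{} and {1,2,3,4,5,6,7,8,9,11,12,13} share no elements.

Yes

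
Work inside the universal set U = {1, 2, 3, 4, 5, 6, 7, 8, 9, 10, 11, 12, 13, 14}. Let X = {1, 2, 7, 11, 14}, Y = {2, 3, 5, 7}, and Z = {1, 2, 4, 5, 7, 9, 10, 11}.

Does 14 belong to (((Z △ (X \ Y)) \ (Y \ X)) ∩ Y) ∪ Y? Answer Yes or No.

No

14 ∈ X and 14 ∉ Y, so 14 ∈ X \ Y
14 ∉ Z and 14 ∈ (X \ Y), so 14 ∈ Z △ (X \ Y)
14 ∉ Y and 14 ∈ X, so 14 ∉ Y \ X
14 ∈ (Z △ (X \ Y)) and 14 ∉ (Y \ X), so 14 ∈ (Z △ (X \ Y)) \ (Y \ X)
14 ∈ ((Z △ (X \ Y)) \ (Y \ X)) and 14 ∉ Y, so 14 ∉ ((Z △ (X \ Y)) \ (Y \ X)) ∩ Y
14 ∉ (((Z △ (X \ Y)) \ (Y \ X)) ∩ Y) and 14 ∉ Y, so 14 ∉ (((Z △ (X \ Y)) \ (Y \ X)) ∩ Y) ∪ Y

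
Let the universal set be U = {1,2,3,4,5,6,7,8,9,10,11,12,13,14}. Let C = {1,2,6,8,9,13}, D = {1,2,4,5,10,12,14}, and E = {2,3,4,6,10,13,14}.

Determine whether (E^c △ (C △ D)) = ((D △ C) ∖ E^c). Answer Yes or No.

E^c = {1,5,7,8,9,11,12}
C △ D = {4,5,6,8,9,10,12,13,14}
E^c △ (C △ D) = {1,4,6,7,10,11,13,14}
D △ C = {4,5,6,8,9,10,12,13,14}
(D △ C) ∖ E^c = {4,6,10,13,14}
1 ∈ E^c △ (C △ D) but 1 ∉ (D △ C) ∖ E^c, so they differ.

No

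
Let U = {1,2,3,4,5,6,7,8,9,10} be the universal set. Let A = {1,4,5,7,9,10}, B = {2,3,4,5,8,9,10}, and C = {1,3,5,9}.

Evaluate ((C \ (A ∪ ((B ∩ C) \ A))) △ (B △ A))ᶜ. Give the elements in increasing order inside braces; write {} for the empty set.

B ∩ C = {3,5,9}
(B ∩ C) \ A = {3}
A ∪ ((B ∩ C) \ A) = {1,3,4,5,7,9,10}
C \ (A ∪ ((B ∩ C) \ A)) = {}
B △ A = {1,2,3,7,8}
(C \ (A ∪ ((B ∩ C) \ A))) △ (B △ A) = {1,2,3,7,8}
((C \ (A ∪ ((B ∩ C) \ A))) △ (B △ A))ᶜ = {4,5,6,9,10}

{4,5,6,9,10}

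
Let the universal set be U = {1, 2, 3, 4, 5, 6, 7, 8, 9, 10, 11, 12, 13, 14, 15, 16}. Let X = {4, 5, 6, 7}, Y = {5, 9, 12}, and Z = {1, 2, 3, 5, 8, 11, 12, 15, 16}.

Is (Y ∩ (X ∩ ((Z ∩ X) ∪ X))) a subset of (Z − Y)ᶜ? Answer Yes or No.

Yes

Z ∩ X = {5}
(Z ∩ X) ∪ X = {4, 5, 6, 7}
X ∩ ((Z ∩ X) ∪ X) = {4, 5, 6, 7}
Y ∩ (X ∩ ((Z ∩ X) ∪ X)) = {5}
Z − Y = {1, 2, 3, 8, 11, 15, 16}
(Z − Y)ᶜ = {4, 5, 6, 7, 9, 10, 12, 13, 14}
Every element of {5} is in {4, 5, 6, 7, 9, 10, 12, 13, 14}, so Y ∩ (X ∩ ((Z ∩ X) ∪ X)) ⊆ (Z − Y)ᶜ.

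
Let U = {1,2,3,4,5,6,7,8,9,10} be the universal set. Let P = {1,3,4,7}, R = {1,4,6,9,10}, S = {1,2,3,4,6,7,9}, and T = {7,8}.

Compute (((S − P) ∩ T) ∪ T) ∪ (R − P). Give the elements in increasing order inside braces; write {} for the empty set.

S − P = {2,6,9}
(S − P) ∩ T = {}
((S − P) ∩ T) ∪ T = {7,8}
R − P = {6,9,10}
(((S − P) ∩ T) ∪ T) ∪ (R − P) = {6,7,8,9,10}

{6,7,8,9,10}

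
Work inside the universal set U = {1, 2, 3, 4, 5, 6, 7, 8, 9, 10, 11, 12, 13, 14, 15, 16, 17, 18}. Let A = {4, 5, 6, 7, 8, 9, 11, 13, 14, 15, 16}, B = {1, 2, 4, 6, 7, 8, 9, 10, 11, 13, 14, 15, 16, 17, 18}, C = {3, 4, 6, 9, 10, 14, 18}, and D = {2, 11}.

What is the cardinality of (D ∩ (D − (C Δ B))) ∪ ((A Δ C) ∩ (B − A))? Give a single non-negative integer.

C Δ B = {1, 2, 3, 7, 8, 11, 13, 15, 16, 17}
D − (C Δ B) = {}
D ∩ (D − (C Δ B)) = {}
A Δ C = {3, 5, 7, 8, 10, 11, 13, 15, 16, 18}
B − A = {1, 2, 10, 17, 18}
(A Δ C) ∩ (B − A) = {10, 18}
(D ∩ (D − (C Δ B))) ∪ ((A Δ C) ∩ (B − A)) = {10, 18}
|(D ∩ (D − (C Δ B))) ∪ ((A Δ C) ∩ (B − A))| = 2

2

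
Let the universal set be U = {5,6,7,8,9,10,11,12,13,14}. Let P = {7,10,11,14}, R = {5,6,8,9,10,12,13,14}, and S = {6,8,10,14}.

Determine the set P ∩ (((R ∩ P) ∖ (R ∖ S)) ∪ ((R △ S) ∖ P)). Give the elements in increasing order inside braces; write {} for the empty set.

{10,14}

R ∩ P = {10,14}
R ∖ S = {5,9,12,13}
(R ∩ P) ∖ (R ∖ S) = {10,14}
R △ S = {5,9,12,13}
(R △ S) ∖ P = {5,9,12,13}
((R ∩ P) ∖ (R ∖ S)) ∪ ((R △ S) ∖ P) = {5,9,10,12,13,14}
P ∩ (((R ∩ P) ∖ (R ∖ S)) ∪ ((R △ S) ∖ P)) = {10,14}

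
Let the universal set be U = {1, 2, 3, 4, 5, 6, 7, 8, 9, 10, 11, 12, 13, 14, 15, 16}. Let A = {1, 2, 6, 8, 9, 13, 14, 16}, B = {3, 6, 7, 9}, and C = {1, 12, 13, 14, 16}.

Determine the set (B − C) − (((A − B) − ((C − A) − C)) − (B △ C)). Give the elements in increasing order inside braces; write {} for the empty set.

{3, 6, 7, 9}

B − C = {3, 6, 7, 9}
A − B = {1, 2, 8, 13, 14, 16}
C − A = {12}
(C − A) − C = {}
(A − B) − ((C − A) − C) = {1, 2, 8, 13, 14, 16}
B △ C = {1, 3, 6, 7, 9, 12, 13, 14, 16}
((A − B) − ((C − A) − C)) − (B △ C) = {2, 8}
(B − C) − (((A − B) − ((C − A) − C)) − (B △ C)) = {3, 6, 7, 9}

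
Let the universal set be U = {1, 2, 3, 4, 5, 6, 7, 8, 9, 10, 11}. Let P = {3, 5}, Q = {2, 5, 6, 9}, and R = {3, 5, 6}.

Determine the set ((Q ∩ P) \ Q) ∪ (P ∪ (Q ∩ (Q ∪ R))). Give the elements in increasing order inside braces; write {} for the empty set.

{2, 3, 5, 6, 9}

Q ∩ P = {5}
(Q ∩ P) \ Q = {}
Q ∪ R = {2, 3, 5, 6, 9}
Q ∩ (Q ∪ R) = {2, 5, 6, 9}
P ∪ (Q ∩ (Q ∪ R)) = {2, 3, 5, 6, 9}
((Q ∩ P) \ Q) ∪ (P ∪ (Q ∩ (Q ∪ R))) = {2, 3, 5, 6, 9}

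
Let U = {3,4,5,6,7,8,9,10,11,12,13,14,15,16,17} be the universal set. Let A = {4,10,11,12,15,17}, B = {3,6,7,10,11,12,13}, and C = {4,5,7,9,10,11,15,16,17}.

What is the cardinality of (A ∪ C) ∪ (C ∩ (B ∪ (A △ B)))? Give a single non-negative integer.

A ∪ C = {4,5,7,9,10,11,12,15,16,17}
A △ B = {3,4,6,7,13,15,17}
B ∪ (A △ B) = {3,4,6,7,10,11,12,13,15,17}
C ∩ (B ∪ (A △ B)) = {4,7,10,11,15,17}
(A ∪ C) ∪ (C ∩ (B ∪ (A △ B))) = {4,5,7,9,10,11,12,15,16,17}
|(A ∪ C) ∪ (C ∩ (B ∪ (A △ B)))| = 10

10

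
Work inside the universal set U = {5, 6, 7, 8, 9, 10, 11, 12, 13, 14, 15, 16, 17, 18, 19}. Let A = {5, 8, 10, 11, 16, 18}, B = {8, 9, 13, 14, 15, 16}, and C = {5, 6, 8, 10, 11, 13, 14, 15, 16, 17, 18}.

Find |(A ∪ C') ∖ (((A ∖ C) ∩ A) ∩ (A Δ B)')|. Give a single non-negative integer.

10

C' = {7, 9, 12, 19}
A ∪ C' = {5, 7, 8, 9, 10, 11, 12, 16, 18, 19}
A ∖ C = {}
(A ∖ C) ∩ A = {}
A Δ B = {5, 9, 10, 11, 13, 14, 15, 18}
(A Δ B)' = {6, 7, 8, 12, 16, 17, 19}
((A ∖ C) ∩ A) ∩ (A Δ B)' = {}
(A ∪ C') ∖ (((A ∖ C) ∩ A) ∩ (A Δ B)') = {5, 7, 8, 9, 10, 11, 12, 16, 18, 19}
|(A ∪ C') ∖ (((A ∖ C) ∩ A) ∩ (A Δ B)')| = 10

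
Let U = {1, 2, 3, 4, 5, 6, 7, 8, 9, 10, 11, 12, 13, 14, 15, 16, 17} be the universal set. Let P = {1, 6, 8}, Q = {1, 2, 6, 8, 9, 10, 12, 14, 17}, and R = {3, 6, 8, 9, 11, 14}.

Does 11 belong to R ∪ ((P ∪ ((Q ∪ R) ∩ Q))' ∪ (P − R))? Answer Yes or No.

11 ∉ Q and 11 ∈ R, so 11 ∈ Q ∪ R
11 ∈ (Q ∪ R) and 11 ∉ Q, so 11 ∉ (Q ∪ R) ∩ Q
11 ∉ P and 11 ∉ ((Q ∪ R) ∩ Q), so 11 ∉ P ∪ ((Q ∪ R) ∩ Q)
11 ∈ (P ∪ ((Q ∪ R) ∩ Q))' since 11 ∉ (P ∪ ((Q ∪ R) ∩ Q))
11 ∉ P and 11 ∈ R, so 11 ∉ P − R
11 ∈ (P ∪ ((Q ∪ R) ∩ Q))' and 11 ∉ (P − R), so 11 ∈ (P ∪ ((Q ∪ R) ∩ Q))' ∪ (P − R)
11 ∈ R and 11 ∈ ((P ∪ ((Q ∪ R) ∩ Q))' ∪ (P − R)), so 11 ∈ R ∪ ((P ∪ ((Q ∪ R) ∩ Q))' ∪ (P − R))

Yes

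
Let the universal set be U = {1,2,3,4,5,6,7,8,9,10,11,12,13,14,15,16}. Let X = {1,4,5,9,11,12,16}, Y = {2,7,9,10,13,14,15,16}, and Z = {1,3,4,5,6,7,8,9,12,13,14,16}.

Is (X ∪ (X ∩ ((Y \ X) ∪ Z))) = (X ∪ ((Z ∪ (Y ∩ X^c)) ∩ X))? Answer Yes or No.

Y \ X = {2,7,10,13,14,15}
(Y \ X) ∪ Z = {1,2,3,4,5,6,7,8,9,10,12,13,14,15,16}
X ∩ ((Y \ X) ∪ Z) = {1,4,5,9,12,16}
X ∪ (X ∩ ((Y \ X) ∪ Z)) = {1,4,5,9,11,12,16}
X^c = {2,3,6,7,8,10,13,14,15}
Y ∩ X^c = {2,7,10,13,14,15}
Z ∪ (Y ∩ X^c) = {1,2,3,4,5,6,7,8,9,10,12,13,14,15,16}
(Z ∪ (Y ∩ X^c)) ∩ X = {1,4,5,9,12,16}
X ∪ ((Z ∪ (Y ∩ X^c)) ∩ X) = {1,4,5,9,11,12,16}
Both equal {1,4,5,9,11,12,16}, so X ∪ (X ∩ ((Y \ X) ∪ Z)) = X ∪ ((Z ∪ (Y ∩ X^c)) ∩ X).

Yes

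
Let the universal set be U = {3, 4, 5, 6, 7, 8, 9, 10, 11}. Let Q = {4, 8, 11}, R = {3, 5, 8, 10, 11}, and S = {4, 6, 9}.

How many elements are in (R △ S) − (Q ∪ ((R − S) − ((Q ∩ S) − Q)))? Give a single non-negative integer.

R △ S = {3, 4, 5, 6, 8, 9, 10, 11}
R − S = {3, 5, 8, 10, 11}
Q ∩ S = {4}
(Q ∩ S) − Q = {}
(R − S) − ((Q ∩ S) − Q) = {3, 5, 8, 10, 11}
Q ∪ ((R − S) − ((Q ∩ S) − Q)) = {3, 4, 5, 8, 10, 11}
(R △ S) − (Q ∪ ((R − S) − ((Q ∩ S) − Q))) = {6, 9}
|(R △ S) − (Q ∪ ((R − S) − ((Q ∩ S) − Q)))| = 2

2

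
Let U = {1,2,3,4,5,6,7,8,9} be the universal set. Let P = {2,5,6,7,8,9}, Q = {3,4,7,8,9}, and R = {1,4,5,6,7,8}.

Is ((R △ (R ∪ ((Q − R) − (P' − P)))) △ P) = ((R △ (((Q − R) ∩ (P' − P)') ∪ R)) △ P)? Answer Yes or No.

Yes

Q − R = {3,9}
P' = {1,3,4}
P' − P = {1,3,4}
(Q − R) − (P' − P) = {9}
R ∪ ((Q − R) − (P' − P)) = {1,4,5,6,7,8,9}
R △ (R ∪ ((Q − R) − (P' − P))) = {9}
(R △ (R ∪ ((Q − R) − (P' − P)))) △ P = {2,5,6,7,8}
(P' − P)' = {2,5,6,7,8,9}
(Q − R) ∩ (P' − P)' = {9}
((Q − R) ∩ (P' − P)') ∪ R = {1,4,5,6,7,8,9}
R △ (((Q − R) ∩ (P' − P)') ∪ R) = {9}
(R △ (((Q − R) ∩ (P' − P)') ∪ R)) △ P = {2,5,6,7,8}
Both equal {2,5,6,7,8}, so (R △ (R ∪ ((Q − R) − (P' − P)))) △ P = (R △ (((Q − R) ∩ (P' − P)') ∪ R)) △ P.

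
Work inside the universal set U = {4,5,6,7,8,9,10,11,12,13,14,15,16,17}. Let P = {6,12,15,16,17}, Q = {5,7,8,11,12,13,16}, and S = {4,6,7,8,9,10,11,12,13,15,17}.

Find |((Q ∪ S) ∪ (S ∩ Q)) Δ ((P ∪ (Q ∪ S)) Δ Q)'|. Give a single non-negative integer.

7

Q ∪ S = {4,5,6,7,8,9,10,11,12,13,15,16,17}
S ∩ Q = {7,8,11,12,13}
(Q ∪ S) ∪ (S ∩ Q) = {4,5,6,7,8,9,10,11,12,13,15,16,17}
P ∪ (Q ∪ S) = {4,5,6,7,8,9,10,11,12,13,15,16,17}
(P ∪ (Q ∪ S)) Δ Q = {4,6,9,10,15,17}
((P ∪ (Q ∪ S)) Δ Q)' = {5,7,8,11,12,13,14,16}
((Q ∪ S) ∪ (S ∩ Q)) Δ ((P ∪ (Q ∪ S)) Δ Q)' = {4,6,9,10,14,15,17}
|((Q ∪ S) ∪ (S ∩ Q)) Δ ((P ∪ (Q ∪ S)) Δ Q)'| = 7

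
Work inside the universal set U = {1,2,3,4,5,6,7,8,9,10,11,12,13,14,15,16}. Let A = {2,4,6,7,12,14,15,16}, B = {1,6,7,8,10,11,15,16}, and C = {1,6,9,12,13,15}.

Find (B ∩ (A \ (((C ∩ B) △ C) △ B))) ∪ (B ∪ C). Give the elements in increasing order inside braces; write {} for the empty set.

C ∩ B = {1,6,15}
(C ∩ B) △ C = {9,12,13}
((C ∩ B) △ C) △ B = {1,6,7,8,9,10,11,12,13,15,16}
A \ (((C ∩ B) △ C) △ B) = {2,4,14}
B ∩ (A \ (((C ∩ B) △ C) △ B)) = {}
B ∪ C = {1,6,7,8,9,10,11,12,13,15,16}
(B ∩ (A \ (((C ∩ B) △ C) △ B))) ∪ (B ∪ C) = {1,6,7,8,9,10,11,12,13,15,16}

{1,6,7,8,9,10,11,12,13,15,16}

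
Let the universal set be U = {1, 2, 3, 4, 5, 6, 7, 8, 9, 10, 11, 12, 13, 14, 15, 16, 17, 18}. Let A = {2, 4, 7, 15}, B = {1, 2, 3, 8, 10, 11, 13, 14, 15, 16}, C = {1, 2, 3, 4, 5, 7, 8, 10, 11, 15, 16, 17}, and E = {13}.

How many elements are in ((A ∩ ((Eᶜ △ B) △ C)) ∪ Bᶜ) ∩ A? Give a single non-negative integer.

4

Eᶜ = {1, 2, 3, 4, 5, 6, 7, 8, 9, 10, 11, 12, 14, 15, 16, 17, 18}
Eᶜ △ B = {4, 5, 6, 7, 9, 12, 13, 17, 18}
(Eᶜ △ B) △ C = {1, 2, 3, 6, 8, 9, 10, 11, 12, 13, 15, 16, 18}
A ∩ ((Eᶜ △ B) △ C) = {2, 15}
Bᶜ = {4, 5, 6, 7, 9, 12, 17, 18}
(A ∩ ((Eᶜ △ B) △ C)) ∪ Bᶜ = {2, 4, 5, 6, 7, 9, 12, 15, 17, 18}
((A ∩ ((Eᶜ △ B) △ C)) ∪ Bᶜ) ∩ A = {2, 4, 7, 15}
|((A ∩ ((Eᶜ △ B) △ C)) ∪ Bᶜ) ∩ A| = 4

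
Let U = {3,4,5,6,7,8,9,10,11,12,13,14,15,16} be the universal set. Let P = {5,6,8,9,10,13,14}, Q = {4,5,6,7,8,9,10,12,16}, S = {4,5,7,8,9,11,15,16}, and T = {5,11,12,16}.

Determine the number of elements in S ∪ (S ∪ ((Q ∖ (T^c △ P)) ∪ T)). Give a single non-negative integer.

11

T^c = {3,4,6,7,8,9,10,13,14,15}
T^c △ P = {3,4,5,7,15}
Q ∖ (T^c △ P) = {6,8,9,10,12,16}
(Q ∖ (T^c △ P)) ∪ T = {5,6,8,9,10,11,12,16}
S ∪ ((Q ∖ (T^c △ P)) ∪ T) = {4,5,6,7,8,9,10,11,12,15,16}
S ∪ (S ∪ ((Q ∖ (T^c △ P)) ∪ T)) = {4,5,6,7,8,9,10,11,12,15,16}
|S ∪ (S ∪ ((Q ∖ (T^c △ P)) ∪ T))| = 11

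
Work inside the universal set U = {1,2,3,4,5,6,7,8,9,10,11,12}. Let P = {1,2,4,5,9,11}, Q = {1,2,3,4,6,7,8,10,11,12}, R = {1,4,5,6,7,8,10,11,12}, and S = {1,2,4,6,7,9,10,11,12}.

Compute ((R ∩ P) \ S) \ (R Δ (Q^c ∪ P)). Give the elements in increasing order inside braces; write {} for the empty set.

{5}

R ∩ P = {1,4,5,11}
(R ∩ P) \ S = {5}
Q^c = {5,9}
Q^c ∪ P = {1,2,4,5,9,11}
R Δ (Q^c ∪ P) = {2,6,7,8,9,10,12}
((R ∩ P) \ S) \ (R Δ (Q^c ∪ P)) = {5}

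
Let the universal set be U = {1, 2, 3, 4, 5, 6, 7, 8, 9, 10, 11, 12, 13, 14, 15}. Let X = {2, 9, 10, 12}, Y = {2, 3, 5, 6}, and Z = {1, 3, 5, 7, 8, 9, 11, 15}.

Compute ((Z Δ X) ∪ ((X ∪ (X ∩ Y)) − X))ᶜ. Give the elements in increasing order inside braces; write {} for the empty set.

Z Δ X = {1, 2, 3, 5, 7, 8, 10, 11, 12, 15}
X ∩ Y = {2}
X ∪ (X ∩ Y) = {2, 9, 10, 12}
(X ∪ (X ∩ Y)) − X = {}
(Z Δ X) ∪ ((X ∪ (X ∩ Y)) − X) = {1, 2, 3, 5, 7, 8, 10, 11, 12, 15}
((Z Δ X) ∪ ((X ∪ (X ∩ Y)) − X))ᶜ = {4, 6, 9, 13, 14}

{4, 6, 9, 13, 14}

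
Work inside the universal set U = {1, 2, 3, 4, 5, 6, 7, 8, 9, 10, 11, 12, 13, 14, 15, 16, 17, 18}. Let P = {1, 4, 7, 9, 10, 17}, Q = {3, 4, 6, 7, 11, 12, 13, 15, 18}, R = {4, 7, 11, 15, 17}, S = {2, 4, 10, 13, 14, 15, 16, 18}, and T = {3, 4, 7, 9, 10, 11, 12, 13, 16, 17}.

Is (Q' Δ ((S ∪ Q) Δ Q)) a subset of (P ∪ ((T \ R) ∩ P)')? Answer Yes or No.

Yes

Q' = {1, 2, 5, 8, 9, 10, 14, 16, 17}
S ∪ Q = {2, 3, 4, 6, 7, 10, 11, 12, 13, 14, 15, 16, 18}
(S ∪ Q) Δ Q = {2, 10, 14, 16}
Q' Δ ((S ∪ Q) Δ Q) = {1, 5, 8, 9, 17}
T \ R = {3, 9, 10, 12, 13, 16}
(T \ R) ∩ P = {9, 10}
((T \ R) ∩ P)' = {1, 2, 3, 4, 5, 6, 7, 8, 11, 12, 13, 14, 15, 16, 17, 18}
P ∪ ((T \ R) ∩ P)' = {1, 2, 3, 4, 5, 6, 7, 8, 9, 10, 11, 12, 13, 14, 15, 16, 17, 18}
Every element of {1, 5, 8, 9, 17} is in {1, 2, 3, 4, 5, 6, 7, 8, 9, 10, 11, 12, 13, 14, 15, 16, 17, 18}, so Q' Δ ((S ∪ Q) Δ Q) ⊆ P ∪ ((T \ R) ∩ P)'.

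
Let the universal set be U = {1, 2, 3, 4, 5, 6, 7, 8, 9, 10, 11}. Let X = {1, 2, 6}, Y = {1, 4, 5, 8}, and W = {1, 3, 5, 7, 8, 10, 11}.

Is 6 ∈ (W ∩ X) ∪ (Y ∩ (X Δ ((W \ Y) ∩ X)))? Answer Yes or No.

6 ∉ W and 6 ∈ X, so 6 ∉ W ∩ X
6 ∉ W and 6 ∉ Y, so 6 ∉ W \ Y
6 ∉ (W \ Y) and 6 ∈ X, so 6 ∉ (W \ Y) ∩ X
6 ∈ X and 6 ∉ ((W \ Y) ∩ X), so 6 ∈ X Δ ((W \ Y) ∩ X)
6 ∉ Y and 6 ∈ (X Δ ((W \ Y) ∩ X)), so 6 ∉ Y ∩ (X Δ ((W \ Y) ∩ X))
6 ∉ (W ∩ X) and 6 ∉ (Y ∩ (X Δ ((W \ Y) ∩ X))), so 6 ∉ (W ∩ X) ∪ (Y ∩ (X Δ ((W \ Y) ∩ X)))

No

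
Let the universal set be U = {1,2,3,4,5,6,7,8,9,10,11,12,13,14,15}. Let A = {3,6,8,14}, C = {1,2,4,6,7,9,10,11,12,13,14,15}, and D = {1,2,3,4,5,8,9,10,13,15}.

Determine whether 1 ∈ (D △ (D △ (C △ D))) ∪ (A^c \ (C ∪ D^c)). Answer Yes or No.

1 ∈ C and 1 ∈ D, so 1 ∉ C △ D
1 ∈ D and 1 ∉ (C △ D), so 1 ∈ D △ (C △ D)
1 ∈ D and 1 ∈ (D △ (C △ D)), so 1 ∉ D △ (D △ (C △ D))
1 ∉ A, so 1 ∈ A^c
1 ∈ D, so 1 ∉ D^c
1 ∈ C and 1 ∉ D^c, so 1 ∈ C ∪ D^c
1 ∈ A^c and 1 ∈ (C ∪ D^c), so 1 ∉ A^c \ (C ∪ D^c)
1 ∉ (D △ (D △ (C △ D))) and 1 ∉ (A^c \ (C ∪ D^c)), so 1 ∉ (D △ (D △ (C △ D))) ∪ (A^c \ (C ∪ D^c))

No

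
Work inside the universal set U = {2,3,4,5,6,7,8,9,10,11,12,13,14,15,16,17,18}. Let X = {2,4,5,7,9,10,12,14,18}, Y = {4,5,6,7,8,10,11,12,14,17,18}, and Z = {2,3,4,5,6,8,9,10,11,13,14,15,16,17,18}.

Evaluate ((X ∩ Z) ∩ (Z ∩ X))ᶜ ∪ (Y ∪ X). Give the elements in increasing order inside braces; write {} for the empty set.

X ∩ Z = {2,4,5,9,10,14,18}
Z ∩ X = {2,4,5,9,10,14,18}
(X ∩ Z) ∩ (Z ∩ X) = {2,4,5,9,10,14,18}
((X ∩ Z) ∩ (Z ∩ X))ᶜ = {3,6,7,8,11,12,13,15,16,17}
Y ∪ X = {2,4,5,6,7,8,9,10,11,12,14,17,18}
((X ∩ Z) ∩ (Z ∩ X))ᶜ ∪ (Y ∪ X) = {2,3,4,5,6,7,8,9,10,11,12,13,14,15,16,17,18}

{2,3,4,5,6,7,8,9,10,11,12,13,14,15,16,17,18}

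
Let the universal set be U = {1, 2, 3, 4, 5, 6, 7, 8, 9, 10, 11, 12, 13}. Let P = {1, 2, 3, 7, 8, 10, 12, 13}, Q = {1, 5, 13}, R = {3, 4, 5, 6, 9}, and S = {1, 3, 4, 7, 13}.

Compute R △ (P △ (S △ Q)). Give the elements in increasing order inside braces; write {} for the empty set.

S △ Q = {3, 4, 5, 7}
P △ (S △ Q) = {1, 2, 4, 5, 8, 10, 12, 13}
R △ (P △ (S △ Q)) = {1, 2, 3, 6, 8, 9, 10, 12, 13}

{1, 2, 3, 6, 8, 9, 10, 12, 13}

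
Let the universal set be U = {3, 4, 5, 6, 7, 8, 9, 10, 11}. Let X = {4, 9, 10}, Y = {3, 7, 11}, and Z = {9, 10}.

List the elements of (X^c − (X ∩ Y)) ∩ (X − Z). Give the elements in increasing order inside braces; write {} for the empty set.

X^c = {3, 5, 6, 7, 8, 11}
X ∩ Y = {}
X^c − (X ∩ Y) = {3, 5, 6, 7, 8, 11}
X − Z = {4}
(X^c − (X ∩ Y)) ∩ (X − Z) = {}

{}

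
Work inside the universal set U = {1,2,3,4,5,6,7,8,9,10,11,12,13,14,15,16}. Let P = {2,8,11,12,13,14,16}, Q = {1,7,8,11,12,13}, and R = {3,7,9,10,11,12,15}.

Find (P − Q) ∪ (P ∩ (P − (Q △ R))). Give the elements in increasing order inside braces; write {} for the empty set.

P − Q = {2,14,16}
Q △ R = {1,3,8,9,10,13,15}
P − (Q △ R) = {2,11,12,14,16}
P ∩ (P − (Q △ R)) = {2,11,12,14,16}
(P − Q) ∪ (P ∩ (P − (Q △ R))) = {2,11,12,14,16}

{2,11,12,14,16}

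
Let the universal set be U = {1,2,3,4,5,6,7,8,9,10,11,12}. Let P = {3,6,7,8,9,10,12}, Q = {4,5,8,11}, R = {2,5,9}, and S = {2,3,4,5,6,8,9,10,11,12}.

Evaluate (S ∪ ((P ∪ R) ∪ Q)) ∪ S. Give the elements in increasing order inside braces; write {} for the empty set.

P ∪ R = {2,3,5,6,7,8,9,10,12}
(P ∪ R) ∪ Q = {2,3,4,5,6,7,8,9,10,11,12}
S ∪ ((P ∪ R) ∪ Q) = {2,3,4,5,6,7,8,9,10,11,12}
(S ∪ ((P ∪ R) ∪ Q)) ∪ S = {2,3,4,5,6,7,8,9,10,11,12}

{2,3,4,5,6,7,8,9,10,11,12}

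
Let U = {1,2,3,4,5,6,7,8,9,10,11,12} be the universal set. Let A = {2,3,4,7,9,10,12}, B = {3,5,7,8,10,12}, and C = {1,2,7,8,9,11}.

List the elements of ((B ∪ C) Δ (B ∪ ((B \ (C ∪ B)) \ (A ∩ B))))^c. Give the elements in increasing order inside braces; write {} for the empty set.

B ∪ C = {1,2,3,5,7,8,9,10,11,12}
C ∪ B = {1,2,3,5,7,8,9,10,11,12}
B \ (C ∪ B) = {}
A ∩ B = {3,7,10,12}
(B \ (C ∪ B)) \ (A ∩ B) = {}
B ∪ ((B \ (C ∪ B)) \ (A ∩ B)) = {3,5,7,8,10,12}
(B ∪ C) Δ (B ∪ ((B \ (C ∪ B)) \ (A ∩ B))) = {1,2,9,11}
((B ∪ C) Δ (B ∪ ((B \ (C ∪ B)) \ (A ∩ B))))^c = {3,4,5,6,7,8,10,12}

{3,4,5,6,7,8,10,12}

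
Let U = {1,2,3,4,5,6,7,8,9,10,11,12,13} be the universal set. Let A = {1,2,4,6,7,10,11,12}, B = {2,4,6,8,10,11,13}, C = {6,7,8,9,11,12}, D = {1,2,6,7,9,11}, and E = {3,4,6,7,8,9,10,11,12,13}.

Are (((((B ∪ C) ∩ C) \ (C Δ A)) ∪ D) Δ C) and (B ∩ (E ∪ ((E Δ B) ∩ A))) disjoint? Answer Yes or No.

No

B ∪ C = {2,4,6,7,8,9,10,11,12,13}
(B ∪ C) ∩ C = {6,7,8,9,11,12}
C Δ A = {1,2,4,8,9,10}
((B ∪ C) ∩ C) \ (C Δ A) = {6,7,11,12}
(((B ∪ C) ∩ C) \ (C Δ A)) ∪ D = {1,2,6,7,9,11,12}
((((B ∪ C) ∩ C) \ (C Δ A)) ∪ D) Δ C = {1,2,8}
E Δ B = {2,3,7,9,12}
(E Δ B) ∩ A = {2,7,12}
E ∪ ((E Δ B) ∩ A) = {2,3,4,6,7,8,9,10,11,12,13}
B ∩ (E ∪ ((E Δ B) ∩ A)) = {2,4,6,8,10,11,13}
2 lies in both, so they are not disjoint.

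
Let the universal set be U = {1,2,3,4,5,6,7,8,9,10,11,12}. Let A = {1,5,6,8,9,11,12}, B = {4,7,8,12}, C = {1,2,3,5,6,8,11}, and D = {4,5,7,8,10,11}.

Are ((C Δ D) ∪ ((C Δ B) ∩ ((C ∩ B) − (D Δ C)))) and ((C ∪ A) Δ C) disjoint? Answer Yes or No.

C Δ D = {1,2,3,4,6,7,10}
C Δ B = {1,2,3,4,5,6,7,11,12}
C ∩ B = {8}
D Δ C = {1,2,3,4,6,7,10}
(C ∩ B) − (D Δ C) = {8}
(C Δ B) ∩ ((C ∩ B) − (D Δ C)) = {}
(C Δ D) ∪ ((C Δ B) ∩ ((C ∩ B) − (D Δ C))) = {1,2,3,4,6,7,10}
C ∪ A = {1,2,3,5,6,8,9,11,12}
(C ∪ A) Δ C = {9,12}
{1,2,3,4,6,7,10} and {9,12} share no elements.

Yes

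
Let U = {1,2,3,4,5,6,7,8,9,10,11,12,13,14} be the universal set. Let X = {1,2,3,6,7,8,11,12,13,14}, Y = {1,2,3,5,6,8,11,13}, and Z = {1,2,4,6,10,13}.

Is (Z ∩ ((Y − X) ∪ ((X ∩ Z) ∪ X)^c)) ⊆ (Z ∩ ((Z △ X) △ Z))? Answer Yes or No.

No

Y − X = {5}
X ∩ Z = {1,2,6,13}
(X ∩ Z) ∪ X = {1,2,3,6,7,8,11,12,13,14}
((X ∩ Z) ∪ X)^c = {4,5,9,10}
(Y − X) ∪ ((X ∩ Z) ∪ X)^c = {4,5,9,10}
Z ∩ ((Y − X) ∪ ((X ∩ Z) ∪ X)^c) = {4,10}
Z △ X = {3,4,7,8,10,11,12,14}
(Z △ X) △ Z = {1,2,3,6,7,8,11,12,13,14}
Z ∩ ((Z △ X) △ Z) = {1,2,6,13}
4 ∈ Z ∩ ((Y − X) ∪ ((X ∩ Z) ∪ X)^c) but 4 ∉ Z ∩ ((Z △ X) △ Z), so the inclusion fails.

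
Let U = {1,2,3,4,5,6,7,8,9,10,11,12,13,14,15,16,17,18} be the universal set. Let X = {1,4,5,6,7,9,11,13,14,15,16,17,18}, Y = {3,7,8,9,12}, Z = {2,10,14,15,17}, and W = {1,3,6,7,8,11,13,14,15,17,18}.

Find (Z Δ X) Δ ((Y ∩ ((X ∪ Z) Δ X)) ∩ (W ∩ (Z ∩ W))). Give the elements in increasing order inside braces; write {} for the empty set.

Z Δ X = {1,2,4,5,6,7,9,10,11,13,16,18}
X ∪ Z = {1,2,4,5,6,7,9,10,11,13,14,15,16,17,18}
(X ∪ Z) Δ X = {2,10}
Y ∩ ((X ∪ Z) Δ X) = {}
Z ∩ W = {14,15,17}
W ∩ (Z ∩ W) = {14,15,17}
(Y ∩ ((X ∪ Z) Δ X)) ∩ (W ∩ (Z ∩ W)) = {}
(Z Δ X) Δ ((Y ∩ ((X ∪ Z) Δ X)) ∩ (W ∩ (Z ∩ W))) = {1,2,4,5,6,7,9,10,11,13,16,18}

{1,2,4,5,6,7,9,10,11,13,16,18}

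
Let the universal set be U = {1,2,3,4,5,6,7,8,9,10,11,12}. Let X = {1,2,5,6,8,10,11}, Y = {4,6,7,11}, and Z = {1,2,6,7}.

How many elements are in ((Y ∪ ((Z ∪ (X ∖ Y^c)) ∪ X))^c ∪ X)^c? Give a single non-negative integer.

Y^c = {1,2,3,5,8,9,10,12}
X ∖ Y^c = {6,11}
Z ∪ (X ∖ Y^c) = {1,2,6,7,11}
(Z ∪ (X ∖ Y^c)) ∪ X = {1,2,5,6,7,8,10,11}
Y ∪ ((Z ∪ (X ∖ Y^c)) ∪ X) = {1,2,4,5,6,7,8,10,11}
(Y ∪ ((Z ∪ (X ∖ Y^c)) ∪ X))^c = {3,9,12}
(Y ∪ ((Z ∪ (X ∖ Y^c)) ∪ X))^c ∪ X = {1,2,3,5,6,8,9,10,11,12}
((Y ∪ ((Z ∪ (X ∖ Y^c)) ∪ X))^c ∪ X)^c = {4,7}
|((Y ∪ ((Z ∪ (X ∖ Y^c)) ∪ X))^c ∪ X)^c| = 2

2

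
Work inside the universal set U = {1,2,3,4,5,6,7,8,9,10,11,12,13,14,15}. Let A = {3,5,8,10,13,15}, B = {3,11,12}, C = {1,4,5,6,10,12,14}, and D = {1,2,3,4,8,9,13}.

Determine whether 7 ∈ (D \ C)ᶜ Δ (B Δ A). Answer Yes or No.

7 ∉ D and 7 ∉ C, so 7 ∉ D \ C
7 ∈ (D \ C)ᶜ since 7 ∉ (D \ C)
7 ∉ B and 7 ∉ A, so 7 ∉ B Δ A
7 ∈ (D \ C)ᶜ and 7 ∉ (B Δ A), so 7 ∈ (D \ C)ᶜ Δ (B Δ A)

Yes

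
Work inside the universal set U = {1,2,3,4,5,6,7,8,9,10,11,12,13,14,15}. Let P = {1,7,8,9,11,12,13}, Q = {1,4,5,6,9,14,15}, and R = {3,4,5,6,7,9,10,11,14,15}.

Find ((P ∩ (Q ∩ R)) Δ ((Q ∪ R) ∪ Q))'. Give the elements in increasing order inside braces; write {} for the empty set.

{2,8,9,12,13}

Q ∩ R = {4,5,6,9,14,15}
P ∩ (Q ∩ R) = {9}
Q ∪ R = {1,3,4,5,6,7,9,10,11,14,15}
(Q ∪ R) ∪ Q = {1,3,4,5,6,7,9,10,11,14,15}
(P ∩ (Q ∩ R)) Δ ((Q ∪ R) ∪ Q) = {1,3,4,5,6,7,10,11,14,15}
((P ∩ (Q ∩ R)) Δ ((Q ∪ R) ∪ Q))' = {2,8,9,12,13}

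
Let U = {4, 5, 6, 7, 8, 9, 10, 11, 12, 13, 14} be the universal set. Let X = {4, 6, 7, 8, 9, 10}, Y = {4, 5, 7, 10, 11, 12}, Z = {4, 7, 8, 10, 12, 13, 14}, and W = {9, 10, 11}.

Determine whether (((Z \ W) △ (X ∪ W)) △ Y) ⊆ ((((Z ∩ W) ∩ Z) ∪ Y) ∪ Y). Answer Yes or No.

No

Z \ W = {4, 7, 8, 12, 13, 14}
X ∪ W = {4, 6, 7, 8, 9, 10, 11}
(Z \ W) △ (X ∪ W) = {6, 9, 10, 11, 12, 13, 14}
((Z \ W) △ (X ∪ W)) △ Y = {4, 5, 6, 7, 9, 13, 14}
Z ∩ W = {10}
(Z ∩ W) ∩ Z = {10}
((Z ∩ W) ∩ Z) ∪ Y = {4, 5, 7, 10, 11, 12}
(((Z ∩ W) ∩ Z) ∪ Y) ∪ Y = {4, 5, 7, 10, 11, 12}
6 ∈ ((Z \ W) △ (X ∪ W)) △ Y but 6 ∉ (((Z ∩ W) ∩ Z) ∪ Y) ∪ Y, so the inclusion fails.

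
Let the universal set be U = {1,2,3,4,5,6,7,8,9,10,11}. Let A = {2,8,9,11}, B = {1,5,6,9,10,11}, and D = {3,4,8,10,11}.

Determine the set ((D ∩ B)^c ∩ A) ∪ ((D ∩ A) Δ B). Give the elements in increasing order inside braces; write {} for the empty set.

{1,2,5,6,8,9,10}

D ∩ B = {10,11}
(D ∩ B)^c = {1,2,3,4,5,6,7,8,9}
(D ∩ B)^c ∩ A = {2,8,9}
D ∩ A = {8,11}
(D ∩ A) Δ B = {1,5,6,8,9,10}
((D ∩ B)^c ∩ A) ∪ ((D ∩ A) Δ B) = {1,2,5,6,8,9,10}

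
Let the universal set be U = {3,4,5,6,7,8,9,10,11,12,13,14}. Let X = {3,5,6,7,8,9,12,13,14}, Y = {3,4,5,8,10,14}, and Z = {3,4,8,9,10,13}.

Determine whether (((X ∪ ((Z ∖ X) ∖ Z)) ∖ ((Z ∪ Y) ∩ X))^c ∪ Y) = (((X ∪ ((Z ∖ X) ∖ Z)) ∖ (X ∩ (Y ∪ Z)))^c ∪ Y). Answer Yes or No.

Z ∖ X = {4,10}
(Z ∖ X) ∖ Z = {}
X ∪ ((Z ∖ X) ∖ Z) = {3,5,6,7,8,9,12,13,14}
Z ∪ Y = {3,4,5,8,9,10,13,14}
(Z ∪ Y) ∩ X = {3,5,8,9,13,14}
(X ∪ ((Z ∖ X) ∖ Z)) ∖ ((Z ∪ Y) ∩ X) = {6,7,12}
((X ∪ ((Z ∖ X) ∖ Z)) ∖ ((Z ∪ Y) ∩ X))^c = {3,4,5,8,9,10,11,13,14}
((X ∪ ((Z ∖ X) ∖ Z)) ∖ ((Z ∪ Y) ∩ X))^c ∪ Y = {3,4,5,8,9,10,11,13,14}
Y ∪ Z = {3,4,5,8,9,10,13,14}
X ∩ (Y ∪ Z) = {3,5,8,9,13,14}
(X ∪ ((Z ∖ X) ∖ Z)) ∖ (X ∩ (Y ∪ Z)) = {6,7,12}
((X ∪ ((Z ∖ X) ∖ Z)) ∖ (X ∩ (Y ∪ Z)))^c = {3,4,5,8,9,10,11,13,14}
((X ∪ ((Z ∖ X) ∖ Z)) ∖ (X ∩ (Y ∪ Z)))^c ∪ Y = {3,4,5,8,9,10,11,13,14}
Both equal {3,4,5,8,9,10,11,13,14}, so ((X ∪ ((Z ∖ X) ∖ Z)) ∖ ((Z ∪ Y) ∩ X))^c ∪ Y = ((X ∪ ((Z ∖ X) ∖ Z)) ∖ (X ∩ (Y ∪ Z)))^c ∪ Y.

Yes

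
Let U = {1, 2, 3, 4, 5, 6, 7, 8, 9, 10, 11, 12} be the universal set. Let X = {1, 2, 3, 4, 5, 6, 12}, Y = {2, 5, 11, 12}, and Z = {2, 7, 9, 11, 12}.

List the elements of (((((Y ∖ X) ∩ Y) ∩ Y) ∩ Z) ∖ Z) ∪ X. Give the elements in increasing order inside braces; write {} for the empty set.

Y ∖ X = {11}
(Y ∖ X) ∩ Y = {11}
((Y ∖ X) ∩ Y) ∩ Y = {11}
(((Y ∖ X) ∩ Y) ∩ Y) ∩ Z = {11}
((((Y ∖ X) ∩ Y) ∩ Y) ∩ Z) ∖ Z = {}
(((((Y ∖ X) ∩ Y) ∩ Y) ∩ Z) ∖ Z) ∪ X = {1, 2, 3, 4, 5, 6, 12}

{1, 2, 3, 4, 5, 6, 12}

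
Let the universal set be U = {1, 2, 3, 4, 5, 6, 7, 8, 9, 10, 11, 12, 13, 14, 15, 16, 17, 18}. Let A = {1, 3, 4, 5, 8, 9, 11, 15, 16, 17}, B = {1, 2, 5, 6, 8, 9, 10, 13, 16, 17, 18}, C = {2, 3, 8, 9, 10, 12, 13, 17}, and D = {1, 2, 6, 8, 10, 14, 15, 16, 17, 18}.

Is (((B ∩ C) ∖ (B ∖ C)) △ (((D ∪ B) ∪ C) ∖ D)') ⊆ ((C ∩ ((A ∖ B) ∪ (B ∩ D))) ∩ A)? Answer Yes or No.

No

B ∩ C = {2, 8, 9, 10, 13, 17}
B ∖ C = {1, 5, 6, 16, 18}
(B ∩ C) ∖ (B ∖ C) = {2, 8, 9, 10, 13, 17}
D ∪ B = {1, 2, 5, 6, 8, 9, 10, 13, 14, 15, 16, 17, 18}
(D ∪ B) ∪ C = {1, 2, 3, 5, 6, 8, 9, 10, 12, 13, 14, 15, 16, 17, 18}
((D ∪ B) ∪ C) ∖ D = {3, 5, 9, 12, 13}
(((D ∪ B) ∪ C) ∖ D)' = {1, 2, 4, 6, 7, 8, 10, 11, 14, 15, 16, 17, 18}
((B ∩ C) ∖ (B ∖ C)) △ (((D ∪ B) ∪ C) ∖ D)' = {1, 4, 6, 7, 9, 11, 13, 14, 15, 16, 18}
A ∖ B = {3, 4, 11, 15}
B ∩ D = {1, 2, 6, 8, 10, 16, 17, 18}
(A ∖ B) ∪ (B ∩ D) = {1, 2, 3, 4, 6, 8, 10, 11, 15, 16, 17, 18}
C ∩ ((A ∖ B) ∪ (B ∩ D)) = {2, 3, 8, 10, 17}
(C ∩ ((A ∖ B) ∪ (B ∩ D))) ∩ A = {3, 8, 17}
1 ∈ ((B ∩ C) ∖ (B ∖ C)) △ (((D ∪ B) ∪ C) ∖ D)' but 1 ∉ (C ∩ ((A ∖ B) ∪ (B ∩ D))) ∩ A, so the inclusion fails.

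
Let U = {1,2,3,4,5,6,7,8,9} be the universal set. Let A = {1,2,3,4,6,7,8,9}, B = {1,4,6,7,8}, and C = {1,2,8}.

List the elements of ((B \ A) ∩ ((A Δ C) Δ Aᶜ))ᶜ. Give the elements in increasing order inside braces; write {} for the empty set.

{1,2,3,4,5,6,7,8,9}

B \ A = {}
A Δ C = {3,4,6,7,9}
Aᶜ = {5}
(A Δ C) Δ Aᶜ = {3,4,5,6,7,9}
(B \ A) ∩ ((A Δ C) Δ Aᶜ) = {}
((B \ A) ∩ ((A Δ C) Δ Aᶜ))ᶜ = {1,2,3,4,5,6,7,8,9}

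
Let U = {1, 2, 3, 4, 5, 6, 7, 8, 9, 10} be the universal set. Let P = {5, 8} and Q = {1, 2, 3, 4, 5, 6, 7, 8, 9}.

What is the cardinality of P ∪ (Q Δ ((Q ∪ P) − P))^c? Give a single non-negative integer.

Q ∪ P = {1, 2, 3, 4, 5, 6, 7, 8, 9}
(Q ∪ P) − P = {1, 2, 3, 4, 6, 7, 9}
Q Δ ((Q ∪ P) − P) = {5, 8}
(Q Δ ((Q ∪ P) − P))^c = {1, 2, 3, 4, 6, 7, 9, 10}
P ∪ (Q Δ ((Q ∪ P) − P))^c = {1, 2, 3, 4, 5, 6, 7, 8, 9, 10}
|P ∪ (Q Δ ((Q ∪ P) − P))^c| = 10

10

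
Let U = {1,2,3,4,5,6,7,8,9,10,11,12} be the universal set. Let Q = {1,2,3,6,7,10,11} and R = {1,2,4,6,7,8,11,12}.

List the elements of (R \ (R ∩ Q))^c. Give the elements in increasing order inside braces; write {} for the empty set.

{1,2,3,5,6,7,9,10,11}

R ∩ Q = {1,2,6,7,11}
R \ (R ∩ Q) = {4,8,12}
(R \ (R ∩ Q))^c = {1,2,3,5,6,7,9,10,11}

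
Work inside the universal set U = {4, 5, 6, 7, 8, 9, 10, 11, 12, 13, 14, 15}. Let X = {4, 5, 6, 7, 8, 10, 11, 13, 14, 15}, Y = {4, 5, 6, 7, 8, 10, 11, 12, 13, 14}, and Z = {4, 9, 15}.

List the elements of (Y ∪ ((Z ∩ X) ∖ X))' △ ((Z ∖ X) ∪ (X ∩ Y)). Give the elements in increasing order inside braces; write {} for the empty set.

Z ∩ X = {4, 15}
(Z ∩ X) ∖ X = {}
Y ∪ ((Z ∩ X) ∖ X) = {4, 5, 6, 7, 8, 10, 11, 12, 13, 14}
(Y ∪ ((Z ∩ X) ∖ X))' = {9, 15}
Z ∖ X = {9}
X ∩ Y = {4, 5, 6, 7, 8, 10, 11, 13, 14}
(Z ∖ X) ∪ (X ∩ Y) = {4, 5, 6, 7, 8, 9, 10, 11, 13, 14}
(Y ∪ ((Z ∩ X) ∖ X))' △ ((Z ∖ X) ∪ (X ∩ Y)) = {4, 5, 6, 7, 8, 10, 11, 13, 14, 15}

{4, 5, 6, 7, 8, 10, 11, 13, 14, 15}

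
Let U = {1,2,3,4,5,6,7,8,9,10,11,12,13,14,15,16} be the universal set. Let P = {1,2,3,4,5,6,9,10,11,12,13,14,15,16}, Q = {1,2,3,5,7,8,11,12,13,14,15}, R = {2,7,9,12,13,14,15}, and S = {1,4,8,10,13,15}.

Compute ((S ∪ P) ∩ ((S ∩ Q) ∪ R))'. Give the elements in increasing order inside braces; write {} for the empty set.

{3,4,5,6,7,10,11,16}

S ∪ P = {1,2,3,4,5,6,8,9,10,11,12,13,14,15,16}
S ∩ Q = {1,8,13,15}
(S ∩ Q) ∪ R = {1,2,7,8,9,12,13,14,15}
(S ∪ P) ∩ ((S ∩ Q) ∪ R) = {1,2,8,9,12,13,14,15}
((S ∪ P) ∩ ((S ∩ Q) ∪ R))' = {3,4,5,6,7,10,11,16}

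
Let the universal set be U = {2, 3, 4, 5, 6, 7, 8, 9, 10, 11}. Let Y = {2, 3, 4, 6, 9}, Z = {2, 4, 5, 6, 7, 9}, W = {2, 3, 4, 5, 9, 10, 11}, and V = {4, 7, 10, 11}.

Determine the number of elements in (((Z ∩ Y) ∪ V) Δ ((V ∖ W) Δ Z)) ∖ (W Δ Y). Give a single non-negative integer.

1

Z ∩ Y = {2, 4, 6, 9}
(Z ∩ Y) ∪ V = {2, 4, 6, 7, 9, 10, 11}
V ∖ W = {7}
(V ∖ W) Δ Z = {2, 4, 5, 6, 9}
((Z ∩ Y) ∪ V) Δ ((V ∖ W) Δ Z) = {5, 7, 10, 11}
W Δ Y = {5, 6, 10, 11}
(((Z ∩ Y) ∪ V) Δ ((V ∖ W) Δ Z)) ∖ (W Δ Y) = {7}
|(((Z ∩ Y) ∪ V) Δ ((V ∖ W) Δ Z)) ∖ (W Δ Y)| = 1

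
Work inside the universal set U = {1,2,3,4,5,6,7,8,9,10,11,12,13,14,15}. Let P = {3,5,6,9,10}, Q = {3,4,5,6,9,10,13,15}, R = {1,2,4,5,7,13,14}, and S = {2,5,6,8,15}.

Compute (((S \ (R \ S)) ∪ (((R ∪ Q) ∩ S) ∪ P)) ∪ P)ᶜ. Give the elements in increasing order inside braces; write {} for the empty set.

{1,4,7,11,12,13,14}

R \ S = {1,4,7,13,14}
S \ (R \ S) = {2,5,6,8,15}
R ∪ Q = {1,2,3,4,5,6,7,9,10,13,14,15}
(R ∪ Q) ∩ S = {2,5,6,15}
((R ∪ Q) ∩ S) ∪ P = {2,3,5,6,9,10,15}
(S \ (R \ S)) ∪ (((R ∪ Q) ∩ S) ∪ P) = {2,3,5,6,8,9,10,15}
((S \ (R \ S)) ∪ (((R ∪ Q) ∩ S) ∪ P)) ∪ P = {2,3,5,6,8,9,10,15}
(((S \ (R \ S)) ∪ (((R ∪ Q) ∩ S) ∪ P)) ∪ P)ᶜ = {1,4,7,11,12,13,14}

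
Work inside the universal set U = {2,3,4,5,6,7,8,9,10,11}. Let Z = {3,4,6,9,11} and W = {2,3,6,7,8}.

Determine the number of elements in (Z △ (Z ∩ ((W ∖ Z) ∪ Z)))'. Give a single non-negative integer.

W ∖ Z = {2,7,8}
(W ∖ Z) ∪ Z = {2,3,4,6,7,8,9,11}
Z ∩ ((W ∖ Z) ∪ Z) = {3,4,6,9,11}
Z △ (Z ∩ ((W ∖ Z) ∪ Z)) = {}
(Z △ (Z ∩ ((W ∖ Z) ∪ Z)))' = {2,3,4,5,6,7,8,9,10,11}
|(Z △ (Z ∩ ((W ∖ Z) ∪ Z)))'| = 10

10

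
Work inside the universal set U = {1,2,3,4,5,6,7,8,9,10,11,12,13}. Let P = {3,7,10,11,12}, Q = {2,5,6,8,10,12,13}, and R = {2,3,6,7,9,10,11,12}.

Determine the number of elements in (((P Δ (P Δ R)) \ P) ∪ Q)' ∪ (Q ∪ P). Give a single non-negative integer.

P Δ R = {2,6,9}
P Δ (P Δ R) = {2,3,6,7,9,10,11,12}
(P Δ (P Δ R)) \ P = {2,6,9}
((P Δ (P Δ R)) \ P) ∪ Q = {2,5,6,8,9,10,12,13}
(((P Δ (P Δ R)) \ P) ∪ Q)' = {1,3,4,7,11}
Q ∪ P = {2,3,5,6,7,8,10,11,12,13}
(((P Δ (P Δ R)) \ P) ∪ Q)' ∪ (Q ∪ P) = {1,2,3,4,5,6,7,8,10,11,12,13}
|(((P Δ (P Δ R)) \ P) ∪ Q)' ∪ (Q ∪ P)| = 12

12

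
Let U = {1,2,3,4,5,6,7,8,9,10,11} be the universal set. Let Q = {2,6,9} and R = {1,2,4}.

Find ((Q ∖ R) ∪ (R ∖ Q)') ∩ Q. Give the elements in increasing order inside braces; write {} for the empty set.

{2,6,9}

Q ∖ R = {6,9}
R ∖ Q = {1,4}
(R ∖ Q)' = {2,3,5,6,7,8,9,10,11}
(Q ∖ R) ∪ (R ∖ Q)' = {2,3,5,6,7,8,9,10,11}
((Q ∖ R) ∪ (R ∖ Q)') ∩ Q = {2,6,9}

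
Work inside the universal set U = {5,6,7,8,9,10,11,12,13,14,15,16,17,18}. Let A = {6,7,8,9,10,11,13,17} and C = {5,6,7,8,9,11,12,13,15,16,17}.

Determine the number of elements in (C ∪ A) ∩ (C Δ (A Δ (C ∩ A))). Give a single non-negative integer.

C ∪ A = {5,6,7,8,9,10,11,12,13,15,16,17}
C ∩ A = {6,7,8,9,11,13,17}
A Δ (C ∩ A) = {10}
C Δ (A Δ (C ∩ A)) = {5,6,7,8,9,10,11,12,13,15,16,17}
(C ∪ A) ∩ (C Δ (A Δ (C ∩ A))) = {5,6,7,8,9,10,11,12,13,15,16,17}
|(C ∪ A) ∩ (C Δ (A Δ (C ∩ A)))| = 12

12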